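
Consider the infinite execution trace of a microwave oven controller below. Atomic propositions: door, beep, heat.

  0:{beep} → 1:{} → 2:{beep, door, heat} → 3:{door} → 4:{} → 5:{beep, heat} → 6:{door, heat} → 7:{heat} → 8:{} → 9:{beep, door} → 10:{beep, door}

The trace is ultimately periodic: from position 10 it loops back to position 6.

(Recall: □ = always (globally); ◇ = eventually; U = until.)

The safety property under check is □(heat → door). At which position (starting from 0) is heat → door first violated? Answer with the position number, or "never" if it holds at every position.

5

Check heat → door at each position in order: 0 ✓, 1 ✓, 2 ✓, 3 ✓, 4 ✓.
At position 5 the labels are {beep, heat}, so heat → door is false there. This is the first violation.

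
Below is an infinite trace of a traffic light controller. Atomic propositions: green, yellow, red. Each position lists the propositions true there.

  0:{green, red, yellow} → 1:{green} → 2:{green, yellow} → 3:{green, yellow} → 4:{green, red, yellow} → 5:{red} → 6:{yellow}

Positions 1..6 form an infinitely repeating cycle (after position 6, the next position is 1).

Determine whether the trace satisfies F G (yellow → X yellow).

G (yellow → X yellow) is false at every position 0..6, so it never becomes true and F G (yellow → X yellow) fails.

Does not hold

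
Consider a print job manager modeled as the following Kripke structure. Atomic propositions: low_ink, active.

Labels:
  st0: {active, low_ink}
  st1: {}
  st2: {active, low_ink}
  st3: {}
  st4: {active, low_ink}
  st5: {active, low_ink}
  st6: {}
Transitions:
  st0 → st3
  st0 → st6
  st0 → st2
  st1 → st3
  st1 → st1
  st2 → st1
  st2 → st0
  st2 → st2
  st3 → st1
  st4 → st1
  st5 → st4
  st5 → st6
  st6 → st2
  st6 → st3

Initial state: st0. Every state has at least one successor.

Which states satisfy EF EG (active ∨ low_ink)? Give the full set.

States satisfying EG (active ∨ low_ink): {st0, st2}.
States satisfying EF EG (active ∨ low_ink): {st0, st2, st5, st6}.

{st0, st2, st5, st6}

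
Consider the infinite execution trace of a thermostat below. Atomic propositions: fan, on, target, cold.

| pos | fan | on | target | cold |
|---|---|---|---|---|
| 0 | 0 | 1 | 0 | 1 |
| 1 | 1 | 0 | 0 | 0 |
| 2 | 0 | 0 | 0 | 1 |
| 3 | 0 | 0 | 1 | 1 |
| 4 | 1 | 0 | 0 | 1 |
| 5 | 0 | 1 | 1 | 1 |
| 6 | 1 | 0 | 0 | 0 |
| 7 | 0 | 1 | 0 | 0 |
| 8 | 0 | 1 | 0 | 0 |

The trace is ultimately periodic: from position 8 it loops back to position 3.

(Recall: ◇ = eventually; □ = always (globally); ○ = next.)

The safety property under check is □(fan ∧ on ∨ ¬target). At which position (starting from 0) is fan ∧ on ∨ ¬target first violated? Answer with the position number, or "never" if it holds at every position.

3

Check fan ∧ on ∨ ¬target at each position in order: 0 ✓, 1 ✓, 2 ✓.
At position 3 the labels are {cold, target}, so fan ∧ on ∨ ¬target is false there. This is the first violation.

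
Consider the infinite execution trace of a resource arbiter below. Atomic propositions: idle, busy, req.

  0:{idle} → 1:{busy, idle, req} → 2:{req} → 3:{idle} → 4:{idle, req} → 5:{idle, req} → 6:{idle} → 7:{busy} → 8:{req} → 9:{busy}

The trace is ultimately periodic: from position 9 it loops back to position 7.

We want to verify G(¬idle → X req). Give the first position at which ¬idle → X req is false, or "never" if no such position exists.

Check ¬idle → X req at each position in order: 0 ✓, 1 ✓.
At position 2 the labels are {req} and the next position 3 has {idle}, so ¬idle → X req is false there. This is the first violation.

2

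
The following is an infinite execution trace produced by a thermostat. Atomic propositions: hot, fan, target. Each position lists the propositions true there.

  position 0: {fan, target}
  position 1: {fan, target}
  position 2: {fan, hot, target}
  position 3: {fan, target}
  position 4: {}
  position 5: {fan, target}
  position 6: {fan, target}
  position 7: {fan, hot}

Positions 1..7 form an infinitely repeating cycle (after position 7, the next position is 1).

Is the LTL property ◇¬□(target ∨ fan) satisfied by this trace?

Holds

¬□(target ∨ fan) holds at position 0, which is reachable from 0, so ◇¬□(target ∨ fan) holds.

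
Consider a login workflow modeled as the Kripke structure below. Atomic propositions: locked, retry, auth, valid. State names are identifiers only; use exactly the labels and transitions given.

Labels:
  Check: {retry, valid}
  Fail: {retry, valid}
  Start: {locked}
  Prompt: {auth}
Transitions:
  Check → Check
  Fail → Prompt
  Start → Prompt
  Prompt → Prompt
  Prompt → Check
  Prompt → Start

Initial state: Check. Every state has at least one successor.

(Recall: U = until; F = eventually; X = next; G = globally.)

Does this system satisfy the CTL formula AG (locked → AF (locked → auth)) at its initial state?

States satisfying locked → AF (locked → auth): {Check, Fail, Start, Prompt}.
States satisfying AG (locked → AF (locked → auth)): {Check, Fail, Start, Prompt}.
Every state reachable from Check satisfies locked → AF (locked → auth).
Check ∈ Sat(AG (locked → AF (locked → auth))).

Satisfied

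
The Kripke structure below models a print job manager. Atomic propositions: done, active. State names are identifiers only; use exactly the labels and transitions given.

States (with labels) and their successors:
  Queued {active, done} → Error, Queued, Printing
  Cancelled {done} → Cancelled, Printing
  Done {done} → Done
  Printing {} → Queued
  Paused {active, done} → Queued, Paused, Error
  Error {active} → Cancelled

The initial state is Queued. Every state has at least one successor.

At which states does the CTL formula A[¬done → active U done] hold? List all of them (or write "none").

States satisfying ¬done → active: {Queued, Cancelled, Done, Paused, Error}.
States satisfying done: {Queued, Cancelled, Done, Paused}.
States satisfying A[¬done → active U done]: {Queued, Cancelled, Done, Paused, Error}.

{Queued, Cancelled, Done, Paused, Error}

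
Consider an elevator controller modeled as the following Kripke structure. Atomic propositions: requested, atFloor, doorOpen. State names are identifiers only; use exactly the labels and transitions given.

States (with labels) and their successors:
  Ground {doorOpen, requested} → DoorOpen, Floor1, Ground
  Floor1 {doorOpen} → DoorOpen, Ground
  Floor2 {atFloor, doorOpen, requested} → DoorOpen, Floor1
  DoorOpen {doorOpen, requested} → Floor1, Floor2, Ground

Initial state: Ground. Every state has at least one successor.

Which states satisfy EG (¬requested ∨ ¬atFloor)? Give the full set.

{Ground, Floor1, DoorOpen}

States satisfying ¬requested ∨ ¬atFloor: {Ground, Floor1, DoorOpen}.
States satisfying EG (¬requested ∨ ¬atFloor): {Ground, Floor1, DoorOpen}.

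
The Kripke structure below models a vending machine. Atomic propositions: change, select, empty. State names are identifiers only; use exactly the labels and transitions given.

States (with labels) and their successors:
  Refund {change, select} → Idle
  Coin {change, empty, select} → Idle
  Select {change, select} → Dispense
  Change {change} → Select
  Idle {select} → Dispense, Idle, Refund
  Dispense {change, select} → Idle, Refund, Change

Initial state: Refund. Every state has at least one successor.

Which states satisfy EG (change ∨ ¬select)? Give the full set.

States satisfying change ∨ ¬select: {Refund, Coin, Select, Change, Dispense}.
States satisfying EG (change ∨ ¬select): {Select, Change, Dispense}.

{Select, Change, Dispense}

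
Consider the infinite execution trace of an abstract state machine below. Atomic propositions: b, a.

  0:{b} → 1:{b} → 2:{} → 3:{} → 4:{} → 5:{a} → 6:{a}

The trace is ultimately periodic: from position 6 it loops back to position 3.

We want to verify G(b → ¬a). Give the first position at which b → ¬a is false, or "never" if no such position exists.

never

b → ¬a holds at every position 0..6, and those are all the positions the trace ever visits, so the invariant G(b → ¬a) is never violated.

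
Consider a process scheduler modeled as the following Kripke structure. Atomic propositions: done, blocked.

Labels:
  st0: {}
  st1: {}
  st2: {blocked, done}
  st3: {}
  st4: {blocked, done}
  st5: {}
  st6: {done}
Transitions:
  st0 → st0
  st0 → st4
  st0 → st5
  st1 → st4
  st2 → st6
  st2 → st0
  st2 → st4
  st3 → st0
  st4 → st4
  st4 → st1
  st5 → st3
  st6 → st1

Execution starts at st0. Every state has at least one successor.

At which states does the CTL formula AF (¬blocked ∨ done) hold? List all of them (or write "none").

{st0, st1, st2, st3, st4, st5, st6}

States satisfying ¬blocked ∨ done: {st0, st1, st2, st3, st4, st5, st6}.
States satisfying AF (¬blocked ∨ done): {st0, st1, st2, st3, st4, st5, st6}.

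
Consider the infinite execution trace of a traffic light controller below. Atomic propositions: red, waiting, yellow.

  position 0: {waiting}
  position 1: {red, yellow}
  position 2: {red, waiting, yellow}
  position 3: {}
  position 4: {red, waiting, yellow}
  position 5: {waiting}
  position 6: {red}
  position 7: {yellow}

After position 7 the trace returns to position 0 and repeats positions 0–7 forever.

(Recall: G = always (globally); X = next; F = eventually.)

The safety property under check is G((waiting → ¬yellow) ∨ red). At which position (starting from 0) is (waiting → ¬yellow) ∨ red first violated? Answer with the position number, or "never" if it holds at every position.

(waiting → ¬yellow) ∨ red holds at every position 0..7, and those are all the positions the trace ever visits, so the invariant G((waiting → ¬yellow) ∨ red) is never violated.

never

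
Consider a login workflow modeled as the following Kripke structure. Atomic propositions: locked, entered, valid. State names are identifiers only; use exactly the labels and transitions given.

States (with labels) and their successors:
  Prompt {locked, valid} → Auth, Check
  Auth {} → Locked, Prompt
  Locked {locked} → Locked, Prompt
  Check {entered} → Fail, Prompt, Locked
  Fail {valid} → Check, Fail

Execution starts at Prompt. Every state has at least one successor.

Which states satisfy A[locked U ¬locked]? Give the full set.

{Prompt, Auth, Check, Fail}

States satisfying locked: {Prompt, Locked}.
States satisfying ¬locked: {Auth, Check, Fail}.
States satisfying A[locked U ¬locked]: {Prompt, Auth, Check, Fail}.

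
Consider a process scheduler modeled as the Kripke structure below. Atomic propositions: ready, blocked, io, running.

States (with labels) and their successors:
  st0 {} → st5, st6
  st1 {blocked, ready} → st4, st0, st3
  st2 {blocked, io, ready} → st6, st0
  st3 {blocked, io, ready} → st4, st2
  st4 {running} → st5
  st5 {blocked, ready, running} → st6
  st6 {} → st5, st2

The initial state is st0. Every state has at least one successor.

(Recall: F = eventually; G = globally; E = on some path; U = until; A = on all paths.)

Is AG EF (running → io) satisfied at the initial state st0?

States satisfying EF (running → io): {st0, st1, st2, st3, st4, st5, st6}.
States satisfying AG EF (running → io): {st0, st1, st2, st3, st4, st5, st6}.
Every state reachable from st0 satisfies EF (running → io).
st0 ∈ Sat(AG EF (running → io)).

Satisfied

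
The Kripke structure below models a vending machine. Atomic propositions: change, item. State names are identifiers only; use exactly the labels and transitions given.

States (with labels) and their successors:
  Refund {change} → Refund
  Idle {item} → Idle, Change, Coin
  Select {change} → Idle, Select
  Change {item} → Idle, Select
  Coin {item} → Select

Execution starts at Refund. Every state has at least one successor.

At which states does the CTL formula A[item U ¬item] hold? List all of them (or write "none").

{Refund, Select, Coin}

States satisfying item: {Idle, Change, Coin}.
States satisfying ¬item: {Refund, Select}.
States satisfying A[item U ¬item]: {Refund, Select, Coin}.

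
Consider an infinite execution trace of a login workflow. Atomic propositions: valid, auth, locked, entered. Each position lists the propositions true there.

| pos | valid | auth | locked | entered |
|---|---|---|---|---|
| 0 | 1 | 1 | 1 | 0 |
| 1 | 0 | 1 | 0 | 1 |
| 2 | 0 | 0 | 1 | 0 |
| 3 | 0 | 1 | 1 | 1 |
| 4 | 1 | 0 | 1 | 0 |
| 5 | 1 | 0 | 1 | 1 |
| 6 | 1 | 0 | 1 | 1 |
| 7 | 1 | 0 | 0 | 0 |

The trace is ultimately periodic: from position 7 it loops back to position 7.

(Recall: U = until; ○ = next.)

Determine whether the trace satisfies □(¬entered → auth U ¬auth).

Holds

¬entered → auth U ¬auth holds at every position 0..7, and those are all positions ever visited, so □(¬entered → auth U ¬auth) holds.
Positions where ¬entered holds: 0, 2, 4, 7.
Check auth U ¬auth at each: 0→ok, 2→ok, 4→ok, 7→ok.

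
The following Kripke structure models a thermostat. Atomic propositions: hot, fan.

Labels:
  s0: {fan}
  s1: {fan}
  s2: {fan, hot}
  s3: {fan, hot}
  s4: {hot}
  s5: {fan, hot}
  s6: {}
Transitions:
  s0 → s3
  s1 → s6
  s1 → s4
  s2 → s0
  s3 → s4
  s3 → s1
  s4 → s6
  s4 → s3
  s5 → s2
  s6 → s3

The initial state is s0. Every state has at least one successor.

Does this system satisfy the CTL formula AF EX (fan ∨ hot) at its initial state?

Satisfied

States satisfying EX (fan ∨ hot): {s0, s1, s2, s3, s4, s5, s6}.
States satisfying AF EX (fan ∨ hot): {s0, s1, s2, s3, s4, s5, s6}.
s0 ∈ Sat(AF EX (fan ∨ hot)).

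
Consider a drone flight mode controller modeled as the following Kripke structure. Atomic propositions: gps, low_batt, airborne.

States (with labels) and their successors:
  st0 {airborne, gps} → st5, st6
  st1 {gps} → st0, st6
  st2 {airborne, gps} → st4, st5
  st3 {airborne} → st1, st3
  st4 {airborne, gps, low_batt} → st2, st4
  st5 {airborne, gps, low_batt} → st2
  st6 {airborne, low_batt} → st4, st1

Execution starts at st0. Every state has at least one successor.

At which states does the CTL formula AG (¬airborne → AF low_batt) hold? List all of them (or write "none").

States satisfying ¬airborne → AF low_batt: {st0, st1, st2, st3, st4, st5, st6}.
States satisfying AG (¬airborne → AF low_batt): {st0, st1, st2, st3, st4, st5, st6}.

{st0, st1, st2, st3, st4, st5, st6}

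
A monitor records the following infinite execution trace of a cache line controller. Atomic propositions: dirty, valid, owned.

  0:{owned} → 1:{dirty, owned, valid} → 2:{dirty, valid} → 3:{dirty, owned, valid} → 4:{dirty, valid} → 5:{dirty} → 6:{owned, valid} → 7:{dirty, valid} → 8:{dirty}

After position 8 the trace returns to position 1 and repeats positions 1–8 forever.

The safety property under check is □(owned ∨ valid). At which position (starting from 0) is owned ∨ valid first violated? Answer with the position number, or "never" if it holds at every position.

5

Check owned ∨ valid at each position in order: 0 ✓, 1 ✓, 2 ✓, 3 ✓, 4 ✓.
At position 5 the labels are {dirty}, so owned ∨ valid is false there. This is the first violation.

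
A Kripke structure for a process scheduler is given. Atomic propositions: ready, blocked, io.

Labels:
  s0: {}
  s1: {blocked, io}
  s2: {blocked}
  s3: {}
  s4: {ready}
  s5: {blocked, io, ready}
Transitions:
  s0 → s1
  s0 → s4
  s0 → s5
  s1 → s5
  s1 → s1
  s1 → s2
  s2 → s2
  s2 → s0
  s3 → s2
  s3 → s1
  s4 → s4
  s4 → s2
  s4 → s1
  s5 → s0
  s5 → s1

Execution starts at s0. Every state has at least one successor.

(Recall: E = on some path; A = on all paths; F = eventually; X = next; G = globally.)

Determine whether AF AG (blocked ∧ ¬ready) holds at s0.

No

States satisfying AG (blocked ∧ ¬ready): ∅.
States satisfying AF AG (blocked ∧ ¬ready): ∅.
There is a path from s0 along which AG (blocked ∧ ¬ready) never holds.
s0 ∉ Sat(AF AG (blocked ∧ ¬ready)).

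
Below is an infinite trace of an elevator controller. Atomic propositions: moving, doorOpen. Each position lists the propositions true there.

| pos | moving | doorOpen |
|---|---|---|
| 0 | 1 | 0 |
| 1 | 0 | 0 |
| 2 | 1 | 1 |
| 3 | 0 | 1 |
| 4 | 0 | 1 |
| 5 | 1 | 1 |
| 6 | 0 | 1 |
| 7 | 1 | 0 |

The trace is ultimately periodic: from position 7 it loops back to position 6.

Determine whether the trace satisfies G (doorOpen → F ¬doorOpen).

Holds

doorOpen → F ¬doorOpen holds at every position 0..7, and those are all positions ever visited, so G (doorOpen → F ¬doorOpen) holds.
Positions where doorOpen holds: 2, 3, 4, 5, 6.
Check F ¬doorOpen at each: 2→ok, 3→ok, 4→ok, 5→ok, 6→ok.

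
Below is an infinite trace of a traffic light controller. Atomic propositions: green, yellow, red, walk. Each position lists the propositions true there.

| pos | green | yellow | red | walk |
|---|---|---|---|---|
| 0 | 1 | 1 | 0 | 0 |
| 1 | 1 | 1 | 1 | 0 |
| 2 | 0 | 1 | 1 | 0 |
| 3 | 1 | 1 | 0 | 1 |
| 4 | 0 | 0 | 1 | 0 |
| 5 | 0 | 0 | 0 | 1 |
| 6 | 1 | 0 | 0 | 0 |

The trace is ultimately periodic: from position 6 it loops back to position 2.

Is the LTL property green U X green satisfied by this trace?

Satisfied

Walking from position 0: X green first holds at position 0, and green holds at every earlier position along the way, so green U X green holds.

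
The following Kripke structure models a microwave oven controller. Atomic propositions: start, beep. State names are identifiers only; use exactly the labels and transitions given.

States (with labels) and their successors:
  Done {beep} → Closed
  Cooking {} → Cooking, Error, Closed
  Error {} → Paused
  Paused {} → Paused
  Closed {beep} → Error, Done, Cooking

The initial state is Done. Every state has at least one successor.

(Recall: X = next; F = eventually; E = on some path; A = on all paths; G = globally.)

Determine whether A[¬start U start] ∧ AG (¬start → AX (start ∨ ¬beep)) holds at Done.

Violated

States satisfying ¬start: {Done, Cooking, Error, Paused, Closed}.
States satisfying start: ∅.
States satisfying A[¬start U start]: ∅.
States satisfying ¬start → AX (start ∨ ¬beep): {Error, Paused}.
States satisfying AG (¬start → AX (start ∨ ¬beep)): {Error, Paused}.
States satisfying A[¬start U start] ∧ AG (¬start → AX (start ∨ ¬beep)): ∅.
Done ∉ Sat(A[¬start U start] ∧ AG (¬start → AX (start ∨ ¬beep))).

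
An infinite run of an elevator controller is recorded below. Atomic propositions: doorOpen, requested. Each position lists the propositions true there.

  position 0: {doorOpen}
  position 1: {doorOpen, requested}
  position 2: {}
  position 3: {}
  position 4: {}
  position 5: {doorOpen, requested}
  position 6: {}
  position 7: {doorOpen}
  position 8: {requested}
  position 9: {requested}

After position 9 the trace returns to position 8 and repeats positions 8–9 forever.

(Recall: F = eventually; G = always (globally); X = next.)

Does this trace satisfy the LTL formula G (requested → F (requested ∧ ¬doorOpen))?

Satisfied

requested → F (requested ∧ ¬doorOpen) holds at every position 0..9, and those are all positions ever visited, so G (requested → F (requested ∧ ¬doorOpen)) holds.
Positions where requested holds: 1, 5, 8, 9.
Check F (requested ∧ ¬doorOpen) at each: 1→ok, 5→ok, 8→ok, 9→ok.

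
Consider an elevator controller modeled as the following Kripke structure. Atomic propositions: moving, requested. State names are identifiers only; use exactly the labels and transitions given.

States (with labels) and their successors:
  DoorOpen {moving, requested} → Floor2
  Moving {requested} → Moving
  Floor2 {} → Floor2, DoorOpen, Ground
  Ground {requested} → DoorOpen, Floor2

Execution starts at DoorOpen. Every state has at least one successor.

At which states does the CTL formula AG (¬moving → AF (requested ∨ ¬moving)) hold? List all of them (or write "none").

States satisfying ¬moving → AF (requested ∨ ¬moving): {DoorOpen, Moving, Floor2, Ground}.
States satisfying AG (¬moving → AF (requested ∨ ¬moving)): {DoorOpen, Moving, Floor2, Ground}.

{DoorOpen, Moving, Floor2, Ground}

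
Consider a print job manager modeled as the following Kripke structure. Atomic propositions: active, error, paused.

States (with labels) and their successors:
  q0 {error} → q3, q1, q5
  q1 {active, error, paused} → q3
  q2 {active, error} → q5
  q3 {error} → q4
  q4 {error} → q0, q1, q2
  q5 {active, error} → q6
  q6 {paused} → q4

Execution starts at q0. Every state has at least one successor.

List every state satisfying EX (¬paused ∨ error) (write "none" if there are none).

States satisfying ¬paused ∨ error: {q0, q1, q2, q3, q4, q5}.
States satisfying EX (¬paused ∨ error): {q0, q1, q2, q3, q4, q6}.

{q0, q1, q2, q3, q4, q6}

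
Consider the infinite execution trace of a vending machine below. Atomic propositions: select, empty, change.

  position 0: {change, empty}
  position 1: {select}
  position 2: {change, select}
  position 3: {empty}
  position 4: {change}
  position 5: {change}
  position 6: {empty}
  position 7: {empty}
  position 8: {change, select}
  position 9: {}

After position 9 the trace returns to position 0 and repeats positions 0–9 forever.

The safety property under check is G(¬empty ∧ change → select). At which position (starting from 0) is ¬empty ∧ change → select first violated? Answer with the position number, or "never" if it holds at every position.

4

Check ¬empty ∧ change → select at each position in order: 0 ✓, 1 ✓, 2 ✓, 3 ✓.
At position 4 the labels are {change}, so ¬empty ∧ change → select is false there. This is the first violation.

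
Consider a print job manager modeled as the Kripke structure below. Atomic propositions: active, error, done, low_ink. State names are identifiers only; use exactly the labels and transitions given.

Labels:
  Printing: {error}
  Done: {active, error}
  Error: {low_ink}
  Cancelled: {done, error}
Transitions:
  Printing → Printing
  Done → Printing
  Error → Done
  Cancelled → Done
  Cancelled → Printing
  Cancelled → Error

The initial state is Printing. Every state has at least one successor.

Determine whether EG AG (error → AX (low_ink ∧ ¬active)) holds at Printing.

States satisfying AG (error → AX (low_ink ∧ ¬active)): ∅.
States satisfying EG AG (error → AX (low_ink ∧ ¬active)): ∅.
No suitable path/successor from Printing witnesses the formula.
Printing ∉ Sat(EG AG (error → AX (low_ink ∧ ¬active))).

No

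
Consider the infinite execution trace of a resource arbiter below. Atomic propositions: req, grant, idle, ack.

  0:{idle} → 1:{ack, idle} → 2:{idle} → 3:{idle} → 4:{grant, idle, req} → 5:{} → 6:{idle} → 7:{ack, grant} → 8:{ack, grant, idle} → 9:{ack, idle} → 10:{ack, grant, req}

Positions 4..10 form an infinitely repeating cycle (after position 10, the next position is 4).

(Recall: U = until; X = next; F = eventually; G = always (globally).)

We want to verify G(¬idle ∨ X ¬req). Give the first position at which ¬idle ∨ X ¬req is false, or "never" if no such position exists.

Check ¬idle ∨ X ¬req at each position in order: 0 ✓, 1 ✓, 2 ✓.
At position 3 the labels are {idle} and the next position 4 has {grant, idle, req}, so ¬idle ∨ X ¬req is false there. This is the first violation.

3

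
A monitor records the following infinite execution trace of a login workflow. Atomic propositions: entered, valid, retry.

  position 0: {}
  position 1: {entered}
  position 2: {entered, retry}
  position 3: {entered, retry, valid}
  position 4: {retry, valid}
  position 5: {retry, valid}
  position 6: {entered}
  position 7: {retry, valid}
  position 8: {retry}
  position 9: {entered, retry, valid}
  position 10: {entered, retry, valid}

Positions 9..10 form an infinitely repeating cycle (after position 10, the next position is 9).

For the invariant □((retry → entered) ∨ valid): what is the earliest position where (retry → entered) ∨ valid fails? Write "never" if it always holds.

8

Check (retry → entered) ∨ valid at each position in order: 0 ✓, 1 ✓, 2 ✓, 3 ✓, 4 ✓, 5 ✓, 6 ✓, 7 ✓.
At position 8 the labels are {retry}, so (retry → entered) ∨ valid is false there. This is the first violation.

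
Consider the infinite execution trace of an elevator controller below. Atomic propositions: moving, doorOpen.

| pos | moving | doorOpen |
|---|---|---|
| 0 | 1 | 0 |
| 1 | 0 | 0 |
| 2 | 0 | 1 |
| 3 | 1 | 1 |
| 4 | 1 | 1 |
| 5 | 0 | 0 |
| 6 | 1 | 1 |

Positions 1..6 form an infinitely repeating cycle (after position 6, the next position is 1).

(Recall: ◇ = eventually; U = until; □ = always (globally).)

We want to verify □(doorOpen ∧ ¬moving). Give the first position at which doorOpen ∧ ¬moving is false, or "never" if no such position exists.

0

At position 0 the labels are {moving}, so doorOpen ∧ ¬moving is false there. This is the first violation.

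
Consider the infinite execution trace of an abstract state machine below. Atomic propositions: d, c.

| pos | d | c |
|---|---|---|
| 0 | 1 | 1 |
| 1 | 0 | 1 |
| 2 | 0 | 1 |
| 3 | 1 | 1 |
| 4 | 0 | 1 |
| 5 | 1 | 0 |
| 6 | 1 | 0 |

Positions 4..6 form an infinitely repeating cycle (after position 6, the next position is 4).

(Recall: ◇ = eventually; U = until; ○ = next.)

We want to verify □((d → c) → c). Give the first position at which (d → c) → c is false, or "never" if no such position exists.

(d → c) → c holds at every position 0..6, and those are all the positions the trace ever visits, so the invariant □((d → c) → c) is never violated.

never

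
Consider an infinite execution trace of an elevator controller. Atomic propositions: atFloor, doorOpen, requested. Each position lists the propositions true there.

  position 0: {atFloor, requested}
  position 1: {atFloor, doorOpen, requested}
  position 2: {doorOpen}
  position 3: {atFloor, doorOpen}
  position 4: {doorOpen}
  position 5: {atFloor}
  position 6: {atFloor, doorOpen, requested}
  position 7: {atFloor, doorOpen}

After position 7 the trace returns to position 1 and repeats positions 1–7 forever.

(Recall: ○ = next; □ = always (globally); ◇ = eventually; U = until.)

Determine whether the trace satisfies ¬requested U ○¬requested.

Violated

Walking from position 0: at position 0, ○¬requested has not yet held and ¬requested fails, so ¬requested U ○¬requested is false.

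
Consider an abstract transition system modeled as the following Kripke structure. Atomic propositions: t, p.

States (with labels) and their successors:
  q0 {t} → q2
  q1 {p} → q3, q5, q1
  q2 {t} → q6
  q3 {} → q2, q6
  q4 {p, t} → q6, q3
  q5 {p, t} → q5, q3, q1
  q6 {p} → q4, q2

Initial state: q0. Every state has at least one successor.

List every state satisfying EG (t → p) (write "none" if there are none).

{q1, q3, q4, q5, q6}

States satisfying t → p: {q1, q3, q4, q5, q6}.
States satisfying EG (t → p): {q1, q3, q4, q5, q6}.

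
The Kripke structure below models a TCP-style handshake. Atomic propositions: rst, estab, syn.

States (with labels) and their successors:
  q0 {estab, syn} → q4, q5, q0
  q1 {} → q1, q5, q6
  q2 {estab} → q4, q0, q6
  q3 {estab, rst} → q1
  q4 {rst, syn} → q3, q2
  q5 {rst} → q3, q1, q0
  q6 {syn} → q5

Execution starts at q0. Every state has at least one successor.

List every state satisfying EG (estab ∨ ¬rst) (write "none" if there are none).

{q0, q1, q2, q3}

States satisfying estab ∨ ¬rst: {q0, q1, q2, q3, q6}.
States satisfying EG (estab ∨ ¬rst): {q0, q1, q2, q3}.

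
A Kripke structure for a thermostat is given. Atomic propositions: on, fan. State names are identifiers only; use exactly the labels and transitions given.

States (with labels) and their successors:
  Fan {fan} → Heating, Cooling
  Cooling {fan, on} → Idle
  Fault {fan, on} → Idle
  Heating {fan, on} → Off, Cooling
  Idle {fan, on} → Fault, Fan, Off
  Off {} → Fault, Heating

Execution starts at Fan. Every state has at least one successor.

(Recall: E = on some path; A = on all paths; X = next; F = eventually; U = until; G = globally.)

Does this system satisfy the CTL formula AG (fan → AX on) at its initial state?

States satisfying fan → AX on: {Fan, Cooling, Fault, Off}.
States satisfying AG (fan → AX on): ∅.
Heating is reachable from Fan and violates fan → AX on, so AG fails at Fan.
Fan ∉ Sat(AG (fan → AX on)).

Violated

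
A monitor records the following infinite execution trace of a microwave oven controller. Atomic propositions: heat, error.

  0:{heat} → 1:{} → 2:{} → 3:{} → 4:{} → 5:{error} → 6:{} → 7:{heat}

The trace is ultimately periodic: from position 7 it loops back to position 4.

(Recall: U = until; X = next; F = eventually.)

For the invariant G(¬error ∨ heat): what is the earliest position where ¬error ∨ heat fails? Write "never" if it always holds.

Check ¬error ∨ heat at each position in order: 0 ✓, 1 ✓, 2 ✓, 3 ✓, 4 ✓.
At position 5 the labels are {error}, so ¬error ∨ heat is false there. This is the first violation.

5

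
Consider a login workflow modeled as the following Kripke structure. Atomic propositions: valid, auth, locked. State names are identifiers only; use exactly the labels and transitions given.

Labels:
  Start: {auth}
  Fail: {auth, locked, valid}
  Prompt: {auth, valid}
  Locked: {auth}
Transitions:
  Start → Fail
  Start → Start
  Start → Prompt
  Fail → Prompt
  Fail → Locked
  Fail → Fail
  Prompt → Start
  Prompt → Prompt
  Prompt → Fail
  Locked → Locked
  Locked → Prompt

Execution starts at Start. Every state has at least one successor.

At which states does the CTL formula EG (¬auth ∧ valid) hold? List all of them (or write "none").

States satisfying ¬auth ∧ valid: ∅.
States satisfying EG (¬auth ∧ valid): ∅.

none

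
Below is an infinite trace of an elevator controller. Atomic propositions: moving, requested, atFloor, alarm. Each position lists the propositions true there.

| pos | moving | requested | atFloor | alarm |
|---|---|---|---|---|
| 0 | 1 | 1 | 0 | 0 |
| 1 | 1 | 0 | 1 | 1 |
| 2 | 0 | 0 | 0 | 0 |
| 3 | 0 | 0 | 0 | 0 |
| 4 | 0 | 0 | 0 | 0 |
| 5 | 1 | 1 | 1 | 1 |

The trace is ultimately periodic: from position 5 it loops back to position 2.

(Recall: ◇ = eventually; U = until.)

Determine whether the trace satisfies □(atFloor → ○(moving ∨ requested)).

Does not hold

atFloor → ○(moving ∨ requested) must hold at every position from 0 onward. It fails at position 1, so □(atFloor → ○(moving ∨ requested)) is false.
Positions where atFloor holds: 1, 5.
Check ○(moving ∨ requested) at each: 1→fails, 5→fails.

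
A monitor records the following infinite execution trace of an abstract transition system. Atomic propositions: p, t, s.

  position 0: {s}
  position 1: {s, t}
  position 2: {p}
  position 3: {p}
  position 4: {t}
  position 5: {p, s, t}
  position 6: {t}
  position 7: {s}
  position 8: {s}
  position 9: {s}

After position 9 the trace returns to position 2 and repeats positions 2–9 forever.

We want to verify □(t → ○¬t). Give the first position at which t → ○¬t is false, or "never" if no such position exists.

4

Check t → ○¬t at each position in order: 0 ✓, 1 ✓, 2 ✓, 3 ✓.
At position 4 the labels are {t} and the next position 5 has {p, s, t}, so t → ○¬t is false there. This is the first violation.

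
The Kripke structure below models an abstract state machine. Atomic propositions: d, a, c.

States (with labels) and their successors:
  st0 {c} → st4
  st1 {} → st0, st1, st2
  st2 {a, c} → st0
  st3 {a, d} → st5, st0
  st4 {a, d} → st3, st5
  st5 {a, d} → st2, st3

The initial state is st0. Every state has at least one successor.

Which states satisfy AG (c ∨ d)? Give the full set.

{st0, st2, st3, st4, st5}

States satisfying c ∨ d: {st0, st2, st3, st4, st5}.
States satisfying AG (c ∨ d): {st0, st2, st3, st4, st5}.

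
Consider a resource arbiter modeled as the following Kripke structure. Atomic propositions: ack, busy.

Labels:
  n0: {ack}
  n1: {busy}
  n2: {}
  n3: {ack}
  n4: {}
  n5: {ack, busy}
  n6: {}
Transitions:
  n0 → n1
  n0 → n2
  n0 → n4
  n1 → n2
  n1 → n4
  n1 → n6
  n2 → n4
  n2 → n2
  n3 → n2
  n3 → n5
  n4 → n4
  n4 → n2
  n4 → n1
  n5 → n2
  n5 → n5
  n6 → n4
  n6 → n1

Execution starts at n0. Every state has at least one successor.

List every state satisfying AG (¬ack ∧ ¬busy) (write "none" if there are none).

States satisfying ¬ack ∧ ¬busy: {n2, n4, n6}.
States satisfying AG (¬ack ∧ ¬busy): ∅.

none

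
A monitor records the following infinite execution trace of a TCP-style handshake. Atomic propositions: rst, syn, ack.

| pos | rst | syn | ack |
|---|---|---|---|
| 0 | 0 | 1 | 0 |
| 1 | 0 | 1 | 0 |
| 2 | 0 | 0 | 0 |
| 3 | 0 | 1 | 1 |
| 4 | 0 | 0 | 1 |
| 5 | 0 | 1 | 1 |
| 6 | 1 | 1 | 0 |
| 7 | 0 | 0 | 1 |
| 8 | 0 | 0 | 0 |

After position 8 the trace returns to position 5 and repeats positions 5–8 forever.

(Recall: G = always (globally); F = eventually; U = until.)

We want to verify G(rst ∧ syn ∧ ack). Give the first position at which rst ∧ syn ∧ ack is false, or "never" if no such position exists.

0

At position 0 the labels are {syn}, so rst ∧ syn ∧ ack is false there. This is the first violation.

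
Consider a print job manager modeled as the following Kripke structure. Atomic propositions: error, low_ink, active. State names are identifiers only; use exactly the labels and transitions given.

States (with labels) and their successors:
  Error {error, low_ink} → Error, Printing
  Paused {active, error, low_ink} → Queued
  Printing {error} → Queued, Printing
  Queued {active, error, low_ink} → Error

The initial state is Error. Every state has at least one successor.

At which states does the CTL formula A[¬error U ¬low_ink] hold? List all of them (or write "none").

{Printing}

States satisfying ¬error: ∅.
States satisfying ¬low_ink: {Printing}.
States satisfying A[¬error U ¬low_ink]: {Printing}.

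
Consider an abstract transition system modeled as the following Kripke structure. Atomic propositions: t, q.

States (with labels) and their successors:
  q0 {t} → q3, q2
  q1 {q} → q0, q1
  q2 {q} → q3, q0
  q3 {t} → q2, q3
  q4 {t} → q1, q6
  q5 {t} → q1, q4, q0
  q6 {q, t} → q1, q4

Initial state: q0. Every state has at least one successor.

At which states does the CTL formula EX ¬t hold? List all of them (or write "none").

States satisfying ¬t: {q1, q2}.
States satisfying EX ¬t: {q0, q1, q3, q4, q5, q6}.

{q0, q1, q3, q4, q5, q6}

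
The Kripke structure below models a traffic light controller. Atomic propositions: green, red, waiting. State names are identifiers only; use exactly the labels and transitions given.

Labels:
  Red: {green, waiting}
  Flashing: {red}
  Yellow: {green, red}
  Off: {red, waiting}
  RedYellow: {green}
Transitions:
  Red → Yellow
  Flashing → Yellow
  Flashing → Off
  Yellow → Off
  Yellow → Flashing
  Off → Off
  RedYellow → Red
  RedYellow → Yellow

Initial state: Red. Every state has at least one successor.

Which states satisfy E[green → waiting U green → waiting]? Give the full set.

States satisfying green → waiting: {Red, Flashing, Off}.
States satisfying E[green → waiting U green → waiting]: {Red, Flashing, Off}.

{Red, Flashing, Off}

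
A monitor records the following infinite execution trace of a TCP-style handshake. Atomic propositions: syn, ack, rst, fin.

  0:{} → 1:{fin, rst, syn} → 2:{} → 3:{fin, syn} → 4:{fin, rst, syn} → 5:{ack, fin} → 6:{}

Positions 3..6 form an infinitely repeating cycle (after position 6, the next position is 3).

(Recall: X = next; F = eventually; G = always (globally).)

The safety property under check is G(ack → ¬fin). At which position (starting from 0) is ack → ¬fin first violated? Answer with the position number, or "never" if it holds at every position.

Check ack → ¬fin at each position in order: 0 ✓, 1 ✓, 2 ✓, 3 ✓, 4 ✓.
At position 5 the labels are {ack, fin}, so ack → ¬fin is false there. This is the first violation.

5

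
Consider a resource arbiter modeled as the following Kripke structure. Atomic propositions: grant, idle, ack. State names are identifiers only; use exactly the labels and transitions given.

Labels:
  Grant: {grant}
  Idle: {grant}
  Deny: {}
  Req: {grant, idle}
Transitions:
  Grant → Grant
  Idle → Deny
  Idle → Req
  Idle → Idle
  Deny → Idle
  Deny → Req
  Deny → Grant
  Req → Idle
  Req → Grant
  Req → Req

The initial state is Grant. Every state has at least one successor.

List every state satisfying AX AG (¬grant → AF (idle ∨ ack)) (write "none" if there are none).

{Grant}

States satisfying AG (¬grant → AF (idle ∨ ack)): {Grant}.
States satisfying AX AG (¬grant → AF (idle ∨ ack)): {Grant}.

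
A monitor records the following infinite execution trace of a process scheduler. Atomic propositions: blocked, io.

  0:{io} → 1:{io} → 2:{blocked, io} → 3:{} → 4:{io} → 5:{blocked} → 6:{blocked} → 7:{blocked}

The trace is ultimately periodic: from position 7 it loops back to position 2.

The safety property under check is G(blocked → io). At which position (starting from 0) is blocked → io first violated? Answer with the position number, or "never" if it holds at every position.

Check blocked → io at each position in order: 0 ✓, 1 ✓, 2 ✓, 3 ✓, 4 ✓.
At position 5 the labels are {blocked}, so blocked → io is false there. This is the first violation.

5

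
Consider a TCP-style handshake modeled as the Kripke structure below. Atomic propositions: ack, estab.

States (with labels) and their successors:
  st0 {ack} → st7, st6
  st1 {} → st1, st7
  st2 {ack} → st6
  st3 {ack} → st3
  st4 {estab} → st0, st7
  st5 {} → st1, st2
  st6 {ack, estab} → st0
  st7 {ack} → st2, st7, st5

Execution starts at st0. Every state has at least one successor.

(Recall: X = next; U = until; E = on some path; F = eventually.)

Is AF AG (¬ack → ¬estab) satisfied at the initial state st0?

States satisfying AG (¬ack → ¬estab): {st0, st1, st2, st3, st5, st6, st7}.
States satisfying AF AG (¬ack → ¬estab): {st0, st1, st2, st3, st4, st5, st6, st7}.
st0 ∈ Sat(AF AG (¬ack → ¬estab)).

Holds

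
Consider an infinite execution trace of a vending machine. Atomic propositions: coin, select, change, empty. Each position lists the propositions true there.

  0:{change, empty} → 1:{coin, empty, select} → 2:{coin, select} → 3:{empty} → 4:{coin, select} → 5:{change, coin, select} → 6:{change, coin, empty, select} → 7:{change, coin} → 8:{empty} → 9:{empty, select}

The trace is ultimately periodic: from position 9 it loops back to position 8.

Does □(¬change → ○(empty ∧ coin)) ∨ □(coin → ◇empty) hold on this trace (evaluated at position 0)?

Satisfied

¬change → ○(empty ∧ coin) must hold at every position from 0 onward. It fails at position 1, so □(¬change → ○(empty ∧ coin)) is false.
Positions where ¬change holds: 1, 2, 3, 4, 8, 9.
Check ○(empty ∧ coin) at each: 1→fails, 2→fails, 3→fails, 4→fails, 8→fails, 9→fails.
coin → ◇empty holds at every position 0..9, and those are all positions ever visited, so □(coin → ◇empty) holds.
Positions where coin holds: 1, 2, 4, 5, 6, 7.
Check ◇empty at each: 1→ok, 2→ok, 4→ok, 5→ok, 6→ok, 7→ok.
At position 0: □(¬change → ○(empty ∧ coin)) is false; □(coin → ◇empty) is true; so □(¬change → ○(empty ∧ coin)) ∨ □(coin → ◇empty) is true.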